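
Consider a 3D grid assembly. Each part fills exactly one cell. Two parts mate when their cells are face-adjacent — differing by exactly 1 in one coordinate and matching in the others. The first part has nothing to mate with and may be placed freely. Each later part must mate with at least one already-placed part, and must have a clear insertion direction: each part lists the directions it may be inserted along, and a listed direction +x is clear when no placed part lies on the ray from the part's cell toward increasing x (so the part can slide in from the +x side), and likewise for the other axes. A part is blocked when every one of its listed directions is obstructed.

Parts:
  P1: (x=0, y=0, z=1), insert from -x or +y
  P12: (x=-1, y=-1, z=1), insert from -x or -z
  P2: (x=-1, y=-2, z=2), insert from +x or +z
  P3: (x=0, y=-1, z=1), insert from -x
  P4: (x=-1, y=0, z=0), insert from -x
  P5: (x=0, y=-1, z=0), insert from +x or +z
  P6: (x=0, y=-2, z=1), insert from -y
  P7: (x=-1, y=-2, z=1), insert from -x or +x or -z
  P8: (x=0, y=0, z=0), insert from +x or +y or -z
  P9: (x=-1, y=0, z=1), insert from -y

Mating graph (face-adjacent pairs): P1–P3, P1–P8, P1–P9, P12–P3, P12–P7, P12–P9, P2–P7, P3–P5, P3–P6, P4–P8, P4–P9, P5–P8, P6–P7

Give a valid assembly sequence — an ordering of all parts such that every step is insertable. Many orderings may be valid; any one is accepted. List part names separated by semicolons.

1. P1@(0, 0, 1) [-x clear] — {P1}
2. P9@(-1, 0, 1) [-y clear] — {P1, P9}
3. P3@(0, -1, 1) [-x clear] — {P1, P3, P9}
4. P5@(0, -1, 0) [+x clear] — {P1, P3, P5, P9}
5. P8@(0, 0, 0) [+x clear] — {P1, P3, P5, P8, P9}
6. P6@(0, -2, 1) [-y clear] — {P1, P3, P5, P6, P8, P9}
7. P7@(-1, -2, 1) [-x clear] — {P1, P3, P5, P6, P7, P8, P9}
8. P2@(-1, -2, 2) [+x clear] — {P1, P2, P3, P5, P6, P7, P8, P9}
9. P4@(-1, 0, 0) [-x clear] — {P1, P2, P3, P4, P5, P6, P7, P8, P9}
10. P12@(-1, -1, 1) [-x clear] — {P1, P12, P2, P3, P4, P5, P6, P7, P8, P9}

P1; P9; P3; P5; P8; P6; P7; P2; P4; P12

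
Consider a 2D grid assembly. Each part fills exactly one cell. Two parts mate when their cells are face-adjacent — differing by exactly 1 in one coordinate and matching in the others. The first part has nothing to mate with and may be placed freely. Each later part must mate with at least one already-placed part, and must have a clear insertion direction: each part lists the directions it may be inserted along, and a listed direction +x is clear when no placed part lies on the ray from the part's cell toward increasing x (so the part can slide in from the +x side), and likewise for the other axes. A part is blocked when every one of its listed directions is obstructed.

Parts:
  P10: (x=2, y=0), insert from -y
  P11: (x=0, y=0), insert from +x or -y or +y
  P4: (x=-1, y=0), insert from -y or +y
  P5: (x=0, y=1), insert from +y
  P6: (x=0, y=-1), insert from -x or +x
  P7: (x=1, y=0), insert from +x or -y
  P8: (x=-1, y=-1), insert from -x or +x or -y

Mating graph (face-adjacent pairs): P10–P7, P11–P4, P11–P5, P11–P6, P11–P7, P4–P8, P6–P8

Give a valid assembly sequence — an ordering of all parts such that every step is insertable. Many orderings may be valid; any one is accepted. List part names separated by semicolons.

P4; P8; P11; P7; P5; P10; P6

1. P4@(-1, 0) [-y clear] — {P4}
2. P8@(-1, -1) [-x clear] — {P4, P8}
3. P11@(0, 0) [+x clear] — {P11, P4, P8}
4. P7@(1, 0) [+x clear] — {P11, P4, P7, P8}
5. P5@(0, 1) [+y clear] — {P11, P4, P5, P7, P8}
6. P10@(2, 0) [-y clear] — {P10, P11, P4, P5, P7, P8}
7. P6@(0, -1) [+x clear] — {P10, P11, P4, P5, P6, P7, P8}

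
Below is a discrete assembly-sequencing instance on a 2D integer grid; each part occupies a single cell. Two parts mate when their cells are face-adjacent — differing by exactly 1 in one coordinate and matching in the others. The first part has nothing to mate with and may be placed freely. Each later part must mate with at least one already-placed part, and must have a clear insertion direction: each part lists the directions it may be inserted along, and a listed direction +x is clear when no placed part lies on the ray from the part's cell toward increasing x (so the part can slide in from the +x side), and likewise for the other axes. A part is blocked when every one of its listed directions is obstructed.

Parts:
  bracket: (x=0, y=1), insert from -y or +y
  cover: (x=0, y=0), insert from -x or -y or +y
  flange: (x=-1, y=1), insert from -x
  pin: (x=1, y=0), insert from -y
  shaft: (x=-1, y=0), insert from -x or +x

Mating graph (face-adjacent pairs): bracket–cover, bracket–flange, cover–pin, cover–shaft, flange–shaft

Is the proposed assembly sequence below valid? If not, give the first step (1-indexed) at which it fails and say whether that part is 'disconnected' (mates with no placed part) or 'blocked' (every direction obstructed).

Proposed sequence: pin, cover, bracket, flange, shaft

1. pin@(1, 0) [-y clear] — {pin}
2. cover@(0, 0) [-x clear] — {cover, pin}
3. bracket@(0, 1) [+y clear] — {bracket, cover, pin}
4. flange@(-1, 1) [-x clear] — {bracket, cover, flange, pin}
5. shaft@(-1, 0) [-x clear] — {bracket, cover, flange, pin, shaft}

Valid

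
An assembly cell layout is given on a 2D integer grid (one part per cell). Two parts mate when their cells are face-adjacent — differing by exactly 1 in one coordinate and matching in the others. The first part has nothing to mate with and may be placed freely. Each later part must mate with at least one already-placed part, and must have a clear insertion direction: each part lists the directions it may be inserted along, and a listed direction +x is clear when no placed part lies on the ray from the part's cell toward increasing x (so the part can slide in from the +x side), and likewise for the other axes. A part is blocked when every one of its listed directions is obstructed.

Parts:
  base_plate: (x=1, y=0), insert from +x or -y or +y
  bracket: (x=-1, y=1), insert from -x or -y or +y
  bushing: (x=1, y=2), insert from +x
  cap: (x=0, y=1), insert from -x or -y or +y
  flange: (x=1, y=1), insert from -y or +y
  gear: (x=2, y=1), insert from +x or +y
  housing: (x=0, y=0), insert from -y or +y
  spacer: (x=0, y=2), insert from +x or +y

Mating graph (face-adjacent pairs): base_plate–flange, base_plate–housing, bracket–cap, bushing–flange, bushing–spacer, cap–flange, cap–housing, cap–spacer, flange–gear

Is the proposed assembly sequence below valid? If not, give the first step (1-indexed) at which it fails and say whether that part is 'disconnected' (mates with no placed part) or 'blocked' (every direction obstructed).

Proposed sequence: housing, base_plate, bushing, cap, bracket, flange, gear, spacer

1. housing@(0, 0) [-y clear] — {housing}
2. base_plate@(1, 0) [+x clear] — {base_plate, housing}
3. bushing@(1, 2) — no placed neighbour ⇒ disconnected

Invalid at step 3 (disconnected)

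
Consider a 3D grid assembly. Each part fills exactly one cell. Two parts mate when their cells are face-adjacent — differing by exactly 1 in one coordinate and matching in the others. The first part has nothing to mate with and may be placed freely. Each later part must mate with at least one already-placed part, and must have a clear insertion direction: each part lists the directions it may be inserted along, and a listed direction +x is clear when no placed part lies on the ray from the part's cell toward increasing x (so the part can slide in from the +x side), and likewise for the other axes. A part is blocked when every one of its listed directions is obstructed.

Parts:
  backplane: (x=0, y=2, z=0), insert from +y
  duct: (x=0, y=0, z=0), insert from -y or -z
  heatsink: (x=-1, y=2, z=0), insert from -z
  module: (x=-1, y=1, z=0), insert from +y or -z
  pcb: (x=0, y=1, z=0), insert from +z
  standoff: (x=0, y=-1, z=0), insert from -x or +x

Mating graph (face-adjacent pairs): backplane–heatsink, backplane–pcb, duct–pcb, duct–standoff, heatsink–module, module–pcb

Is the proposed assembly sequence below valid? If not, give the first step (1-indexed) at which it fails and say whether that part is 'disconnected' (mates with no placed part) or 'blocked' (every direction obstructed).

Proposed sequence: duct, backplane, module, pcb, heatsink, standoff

Invalid at step 2 (disconnected)

1. duct@(0, 0, 0) [-y clear] — {duct}
2. backplane@(0, 2, 0) — no placed neighbour ⇒ disconnected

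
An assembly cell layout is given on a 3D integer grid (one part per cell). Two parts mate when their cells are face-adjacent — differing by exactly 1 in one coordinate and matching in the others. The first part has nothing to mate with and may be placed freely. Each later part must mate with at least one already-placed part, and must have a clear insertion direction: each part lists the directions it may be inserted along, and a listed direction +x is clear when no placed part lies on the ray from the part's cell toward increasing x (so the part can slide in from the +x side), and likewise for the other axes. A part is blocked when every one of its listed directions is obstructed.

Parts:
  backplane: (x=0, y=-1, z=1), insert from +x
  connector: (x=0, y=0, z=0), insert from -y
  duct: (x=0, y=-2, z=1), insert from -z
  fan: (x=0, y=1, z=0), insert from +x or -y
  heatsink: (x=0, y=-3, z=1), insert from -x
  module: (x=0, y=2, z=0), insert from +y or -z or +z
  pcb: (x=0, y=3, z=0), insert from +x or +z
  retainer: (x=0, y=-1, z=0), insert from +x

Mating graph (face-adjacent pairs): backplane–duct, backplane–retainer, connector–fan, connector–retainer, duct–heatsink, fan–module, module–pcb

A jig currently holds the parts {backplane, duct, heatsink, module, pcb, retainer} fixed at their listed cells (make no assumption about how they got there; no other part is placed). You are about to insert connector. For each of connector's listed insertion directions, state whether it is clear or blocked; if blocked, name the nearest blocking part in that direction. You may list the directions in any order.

-y: blocked by retainer

-y: nearest on ray is retainer@(0, -1, 0) ⇒ blocked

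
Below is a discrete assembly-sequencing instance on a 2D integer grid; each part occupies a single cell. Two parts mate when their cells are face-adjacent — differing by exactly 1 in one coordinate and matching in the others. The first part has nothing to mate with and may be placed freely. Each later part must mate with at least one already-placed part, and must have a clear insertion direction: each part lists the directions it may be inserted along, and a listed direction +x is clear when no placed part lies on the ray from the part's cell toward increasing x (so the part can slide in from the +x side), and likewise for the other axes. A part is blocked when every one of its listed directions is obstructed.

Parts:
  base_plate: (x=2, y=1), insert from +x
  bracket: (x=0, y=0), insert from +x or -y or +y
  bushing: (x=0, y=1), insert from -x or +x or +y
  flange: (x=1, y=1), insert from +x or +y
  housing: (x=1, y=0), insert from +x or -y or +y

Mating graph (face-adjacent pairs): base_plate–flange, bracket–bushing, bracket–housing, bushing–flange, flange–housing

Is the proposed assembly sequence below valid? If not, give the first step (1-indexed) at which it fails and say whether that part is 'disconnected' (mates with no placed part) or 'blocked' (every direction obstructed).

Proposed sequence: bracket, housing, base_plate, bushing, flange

1. bracket@(0, 0) [+x clear] — {bracket}
2. housing@(1, 0) [+x clear] — {bracket, housing}
3. base_plate@(2, 1) — no placed neighbour ⇒ disconnected

Invalid at step 3 (disconnected)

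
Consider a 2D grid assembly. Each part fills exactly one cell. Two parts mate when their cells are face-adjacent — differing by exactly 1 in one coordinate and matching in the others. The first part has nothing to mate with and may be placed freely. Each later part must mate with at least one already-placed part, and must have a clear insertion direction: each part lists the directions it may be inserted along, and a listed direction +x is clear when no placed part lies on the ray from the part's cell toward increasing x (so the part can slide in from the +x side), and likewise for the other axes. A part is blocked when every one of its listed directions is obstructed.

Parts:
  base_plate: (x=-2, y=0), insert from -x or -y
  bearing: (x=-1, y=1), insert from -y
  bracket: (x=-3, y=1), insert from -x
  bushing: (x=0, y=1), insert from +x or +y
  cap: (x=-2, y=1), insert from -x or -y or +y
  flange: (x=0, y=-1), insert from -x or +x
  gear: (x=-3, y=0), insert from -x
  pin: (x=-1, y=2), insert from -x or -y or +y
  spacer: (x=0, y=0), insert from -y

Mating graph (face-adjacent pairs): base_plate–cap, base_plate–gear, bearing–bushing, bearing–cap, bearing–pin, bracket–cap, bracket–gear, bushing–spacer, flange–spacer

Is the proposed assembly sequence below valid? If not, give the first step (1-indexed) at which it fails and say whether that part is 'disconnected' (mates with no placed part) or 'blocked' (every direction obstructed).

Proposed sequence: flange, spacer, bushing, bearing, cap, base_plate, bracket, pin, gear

1. flange@(0, -1) [-x clear] — {flange}
2. spacer@(0, 0) — -y all obstructed ⇒ blocked

Invalid at step 2 (blocked)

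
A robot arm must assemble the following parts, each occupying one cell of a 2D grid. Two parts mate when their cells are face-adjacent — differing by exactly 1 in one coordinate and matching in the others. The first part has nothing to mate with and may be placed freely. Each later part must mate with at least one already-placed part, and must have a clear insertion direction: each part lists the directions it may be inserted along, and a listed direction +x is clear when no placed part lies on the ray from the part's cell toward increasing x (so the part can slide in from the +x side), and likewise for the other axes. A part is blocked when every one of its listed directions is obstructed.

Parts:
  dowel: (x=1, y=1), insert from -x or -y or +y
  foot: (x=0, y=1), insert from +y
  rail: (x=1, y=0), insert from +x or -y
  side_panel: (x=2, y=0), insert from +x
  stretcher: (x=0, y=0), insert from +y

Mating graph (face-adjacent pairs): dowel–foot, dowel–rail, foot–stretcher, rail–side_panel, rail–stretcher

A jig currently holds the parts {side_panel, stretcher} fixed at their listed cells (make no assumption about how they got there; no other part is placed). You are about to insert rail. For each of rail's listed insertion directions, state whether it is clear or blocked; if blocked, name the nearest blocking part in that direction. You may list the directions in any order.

+x: nearest on ray is side_panel@(2, 0) ⇒ blocked
-y: ray from rail(1, 0) has no placed part ⇒ clear

+x: blocked by side_panel; -y: clear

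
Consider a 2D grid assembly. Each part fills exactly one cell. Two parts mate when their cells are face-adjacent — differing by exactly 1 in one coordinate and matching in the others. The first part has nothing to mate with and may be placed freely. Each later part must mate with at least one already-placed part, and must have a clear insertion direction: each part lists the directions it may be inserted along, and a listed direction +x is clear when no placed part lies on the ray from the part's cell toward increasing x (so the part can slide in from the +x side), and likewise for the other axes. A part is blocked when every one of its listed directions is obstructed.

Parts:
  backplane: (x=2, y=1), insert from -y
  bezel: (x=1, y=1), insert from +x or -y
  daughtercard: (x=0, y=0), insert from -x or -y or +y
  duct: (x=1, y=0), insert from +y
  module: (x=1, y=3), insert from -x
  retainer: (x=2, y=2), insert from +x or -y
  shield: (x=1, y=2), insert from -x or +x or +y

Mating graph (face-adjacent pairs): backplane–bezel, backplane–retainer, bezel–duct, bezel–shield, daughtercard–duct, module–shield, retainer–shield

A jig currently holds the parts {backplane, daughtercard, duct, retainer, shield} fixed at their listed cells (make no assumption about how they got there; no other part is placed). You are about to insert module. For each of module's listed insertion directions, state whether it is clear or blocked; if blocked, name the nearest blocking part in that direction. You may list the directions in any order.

-x: ray from module(1, 3) has no placed part ⇒ clear

-x: clear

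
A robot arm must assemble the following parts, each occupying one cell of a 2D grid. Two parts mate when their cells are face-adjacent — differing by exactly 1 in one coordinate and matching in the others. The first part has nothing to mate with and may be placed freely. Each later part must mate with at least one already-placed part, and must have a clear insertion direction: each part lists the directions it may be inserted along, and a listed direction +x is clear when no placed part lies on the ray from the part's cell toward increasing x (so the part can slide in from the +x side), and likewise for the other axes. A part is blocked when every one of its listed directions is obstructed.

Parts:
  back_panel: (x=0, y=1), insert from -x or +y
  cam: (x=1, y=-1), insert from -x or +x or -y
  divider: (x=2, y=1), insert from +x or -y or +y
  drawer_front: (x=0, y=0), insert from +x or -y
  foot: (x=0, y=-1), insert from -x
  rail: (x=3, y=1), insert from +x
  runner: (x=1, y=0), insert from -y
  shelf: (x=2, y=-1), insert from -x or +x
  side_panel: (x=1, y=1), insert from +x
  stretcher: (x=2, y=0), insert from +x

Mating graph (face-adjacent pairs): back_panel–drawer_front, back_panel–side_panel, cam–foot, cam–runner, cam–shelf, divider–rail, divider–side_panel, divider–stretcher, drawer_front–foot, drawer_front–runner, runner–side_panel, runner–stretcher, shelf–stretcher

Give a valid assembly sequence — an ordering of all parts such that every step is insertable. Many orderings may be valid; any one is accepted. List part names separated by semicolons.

foot; drawer_front; back_panel; side_panel; divider; rail; runner; cam; shelf; stretcher

1. foot@(0, -1) [-x clear] — {foot}
2. drawer_front@(0, 0) [+x clear] — {drawer_front, foot}
3. back_panel@(0, 1) [-x clear] — {back_panel, drawer_front, foot}
4. side_panel@(1, 1) [+x clear] — {back_panel, drawer_front, foot, side_panel}
5. divider@(2, 1) [+x clear] — {back_panel, divider, drawer_front, foot, side_panel}
6. rail@(3, 1) [+x clear] — {back_panel, divider, drawer_front, foot, rail, side_panel}
7. runner@(1, 0) [-y clear] — {back_panel, divider, drawer_front, foot, rail, runner, side_panel}
8. cam@(1, -1) [+x clear] — {back_panel, cam, divider, drawer_front, foot, rail, runner, side_panel}
9. shelf@(2, -1) [+x clear] — {back_panel, cam, divider, drawer_front, foot, rail, runner, shelf, side_panel}
10. stretcher@(2, 0) [+x clear] — {back_panel, cam, divider, drawer_front, foot, rail, runner, shelf, side_panel, stretcher}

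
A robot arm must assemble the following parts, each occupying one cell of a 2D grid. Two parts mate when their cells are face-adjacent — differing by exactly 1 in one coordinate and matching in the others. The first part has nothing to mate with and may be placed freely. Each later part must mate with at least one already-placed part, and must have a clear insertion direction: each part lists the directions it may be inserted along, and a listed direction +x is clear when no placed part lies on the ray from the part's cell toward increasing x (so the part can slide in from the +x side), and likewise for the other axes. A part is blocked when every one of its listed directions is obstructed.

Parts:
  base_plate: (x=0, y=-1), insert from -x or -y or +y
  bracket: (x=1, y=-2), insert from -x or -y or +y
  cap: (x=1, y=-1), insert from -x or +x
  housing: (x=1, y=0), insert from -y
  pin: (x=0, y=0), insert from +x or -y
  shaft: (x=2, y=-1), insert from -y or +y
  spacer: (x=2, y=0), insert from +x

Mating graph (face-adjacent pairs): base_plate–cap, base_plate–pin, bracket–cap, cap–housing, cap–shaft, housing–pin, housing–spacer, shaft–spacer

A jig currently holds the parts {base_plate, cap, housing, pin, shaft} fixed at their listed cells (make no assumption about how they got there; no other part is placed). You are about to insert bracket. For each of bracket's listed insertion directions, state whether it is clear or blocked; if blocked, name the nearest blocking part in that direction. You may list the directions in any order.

-x: ray from bracket(1, -2) has no placed part ⇒ clear
-y: ray from bracket(1, -2) has no placed part ⇒ clear
+y: nearest on ray is cap@(1, -1) ⇒ blocked

+y: blocked by cap; -x: clear; -y: clear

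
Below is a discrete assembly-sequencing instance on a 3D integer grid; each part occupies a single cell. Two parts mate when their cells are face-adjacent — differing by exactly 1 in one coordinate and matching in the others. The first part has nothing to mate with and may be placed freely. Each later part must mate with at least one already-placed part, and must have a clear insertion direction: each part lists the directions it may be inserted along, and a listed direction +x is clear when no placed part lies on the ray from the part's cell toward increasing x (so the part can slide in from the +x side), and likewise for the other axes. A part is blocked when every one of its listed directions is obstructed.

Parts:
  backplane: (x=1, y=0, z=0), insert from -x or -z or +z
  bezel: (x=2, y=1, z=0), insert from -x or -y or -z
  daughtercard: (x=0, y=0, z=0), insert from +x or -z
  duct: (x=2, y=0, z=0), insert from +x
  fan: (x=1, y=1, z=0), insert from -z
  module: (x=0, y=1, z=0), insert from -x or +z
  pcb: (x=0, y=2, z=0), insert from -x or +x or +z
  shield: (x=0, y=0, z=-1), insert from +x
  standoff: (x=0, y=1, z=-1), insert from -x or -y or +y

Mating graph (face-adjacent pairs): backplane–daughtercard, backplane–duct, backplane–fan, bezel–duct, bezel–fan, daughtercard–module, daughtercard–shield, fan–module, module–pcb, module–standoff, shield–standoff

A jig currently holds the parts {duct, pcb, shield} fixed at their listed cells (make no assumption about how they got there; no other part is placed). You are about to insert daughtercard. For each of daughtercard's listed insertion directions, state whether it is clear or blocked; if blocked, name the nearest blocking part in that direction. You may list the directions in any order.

+x: nearest on ray is duct@(2, 0, 0) ⇒ blocked
-z: nearest on ray is shield@(0, 0, -1) ⇒ blocked

+x: blocked by duct; -z: blocked by shield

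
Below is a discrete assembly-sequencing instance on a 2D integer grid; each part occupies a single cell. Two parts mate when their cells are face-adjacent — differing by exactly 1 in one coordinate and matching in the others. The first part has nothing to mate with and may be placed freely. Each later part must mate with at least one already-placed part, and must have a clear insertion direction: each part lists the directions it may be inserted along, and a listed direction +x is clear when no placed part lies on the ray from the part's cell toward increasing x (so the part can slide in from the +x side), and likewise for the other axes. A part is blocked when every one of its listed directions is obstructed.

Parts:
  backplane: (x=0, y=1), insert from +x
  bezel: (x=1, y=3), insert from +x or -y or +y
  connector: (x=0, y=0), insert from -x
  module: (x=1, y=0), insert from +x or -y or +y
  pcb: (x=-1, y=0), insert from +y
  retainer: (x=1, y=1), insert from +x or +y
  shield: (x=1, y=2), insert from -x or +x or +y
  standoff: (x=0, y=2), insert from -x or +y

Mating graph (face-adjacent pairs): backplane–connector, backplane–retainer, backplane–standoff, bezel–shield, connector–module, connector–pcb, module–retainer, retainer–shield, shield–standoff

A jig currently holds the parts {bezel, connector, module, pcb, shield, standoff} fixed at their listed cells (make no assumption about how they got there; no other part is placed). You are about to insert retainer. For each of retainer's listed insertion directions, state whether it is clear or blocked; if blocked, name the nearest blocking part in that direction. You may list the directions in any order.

+x: ray from retainer(1, 1) has no placed part ⇒ clear
+y: nearest on ray is shield@(1, 2) ⇒ blocked

+x: clear; +y: blocked by shield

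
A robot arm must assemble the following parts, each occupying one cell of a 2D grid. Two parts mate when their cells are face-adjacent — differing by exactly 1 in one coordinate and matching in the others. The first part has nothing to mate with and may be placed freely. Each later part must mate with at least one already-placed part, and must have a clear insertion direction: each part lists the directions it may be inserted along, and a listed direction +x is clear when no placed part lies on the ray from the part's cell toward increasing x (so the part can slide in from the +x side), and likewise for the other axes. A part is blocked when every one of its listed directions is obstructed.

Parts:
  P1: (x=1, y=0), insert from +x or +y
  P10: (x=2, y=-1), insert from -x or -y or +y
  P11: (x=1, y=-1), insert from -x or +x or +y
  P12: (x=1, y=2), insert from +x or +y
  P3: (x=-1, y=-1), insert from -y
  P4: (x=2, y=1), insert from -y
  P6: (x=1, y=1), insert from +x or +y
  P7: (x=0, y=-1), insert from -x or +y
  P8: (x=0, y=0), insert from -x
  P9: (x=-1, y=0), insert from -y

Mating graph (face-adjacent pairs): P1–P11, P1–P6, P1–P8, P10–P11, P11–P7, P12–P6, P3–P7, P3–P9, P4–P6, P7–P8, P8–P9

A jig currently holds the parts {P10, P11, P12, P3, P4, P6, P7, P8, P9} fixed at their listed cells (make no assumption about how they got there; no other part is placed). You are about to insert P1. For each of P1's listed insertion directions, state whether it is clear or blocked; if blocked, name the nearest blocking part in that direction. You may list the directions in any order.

+x: clear; +y: blocked by P6

+x: ray from P1(1, 0) has no placed part ⇒ clear
+y: nearest on ray is P6@(1, 1) ⇒ blocked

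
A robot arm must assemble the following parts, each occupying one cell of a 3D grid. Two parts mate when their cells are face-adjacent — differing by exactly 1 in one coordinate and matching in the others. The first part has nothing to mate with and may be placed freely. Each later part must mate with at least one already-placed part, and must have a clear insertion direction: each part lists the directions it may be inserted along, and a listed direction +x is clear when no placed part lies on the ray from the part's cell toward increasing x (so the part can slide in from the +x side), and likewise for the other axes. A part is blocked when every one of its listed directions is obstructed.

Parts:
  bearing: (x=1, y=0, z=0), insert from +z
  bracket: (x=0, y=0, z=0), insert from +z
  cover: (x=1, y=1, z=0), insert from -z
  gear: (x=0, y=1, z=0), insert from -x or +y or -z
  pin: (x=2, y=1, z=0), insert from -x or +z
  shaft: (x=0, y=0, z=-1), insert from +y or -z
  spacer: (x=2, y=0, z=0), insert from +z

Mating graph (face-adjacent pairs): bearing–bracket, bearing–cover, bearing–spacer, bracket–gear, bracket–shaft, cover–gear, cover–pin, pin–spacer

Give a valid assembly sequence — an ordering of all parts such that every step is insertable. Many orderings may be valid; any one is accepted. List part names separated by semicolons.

1. bracket@(0, 0, 0) [+z clear] — {bracket}
2. gear@(0, 1, 0) [-x clear] — {bracket, gear}
3. shaft@(0, 0, -1) [+y clear] — {bracket, gear, shaft}
4. bearing@(1, 0, 0) [+z clear] — {bearing, bracket, gear, shaft}
5. spacer@(2, 0, 0) [+z clear] — {bearing, bracket, gear, shaft, spacer}
6. pin@(2, 1, 0) [+z clear] — {bearing, bracket, gear, pin, shaft, spacer}
7. cover@(1, 1, 0) [-z clear] — {bearing, bracket, cover, gear, pin, shaft, spacer}

bracket; gear; shaft; bearing; spacer; pin; cover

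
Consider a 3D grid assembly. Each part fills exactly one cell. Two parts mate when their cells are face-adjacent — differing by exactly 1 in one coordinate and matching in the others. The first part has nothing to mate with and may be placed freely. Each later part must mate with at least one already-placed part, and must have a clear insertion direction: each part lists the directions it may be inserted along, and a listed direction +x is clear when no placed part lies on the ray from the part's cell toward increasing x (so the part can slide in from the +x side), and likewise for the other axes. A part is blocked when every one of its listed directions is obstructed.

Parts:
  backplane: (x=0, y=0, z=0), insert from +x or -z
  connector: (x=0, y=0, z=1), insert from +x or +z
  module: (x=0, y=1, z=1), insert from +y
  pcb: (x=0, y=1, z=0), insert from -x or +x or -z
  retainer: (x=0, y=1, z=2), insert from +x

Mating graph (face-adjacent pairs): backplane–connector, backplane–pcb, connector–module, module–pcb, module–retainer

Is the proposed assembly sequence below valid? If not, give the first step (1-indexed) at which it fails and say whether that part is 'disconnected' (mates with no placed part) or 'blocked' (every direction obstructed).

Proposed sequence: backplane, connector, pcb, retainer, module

1. backplane@(0, 0, 0) [+x clear] — {backplane}
2. connector@(0, 0, 1) [+x clear] — {backplane, connector}
3. pcb@(0, 1, 0) [-x clear] — {backplane, connector, pcb}
4. retainer@(0, 1, 2) — no placed neighbour ⇒ disconnected

Invalid at step 4 (disconnected)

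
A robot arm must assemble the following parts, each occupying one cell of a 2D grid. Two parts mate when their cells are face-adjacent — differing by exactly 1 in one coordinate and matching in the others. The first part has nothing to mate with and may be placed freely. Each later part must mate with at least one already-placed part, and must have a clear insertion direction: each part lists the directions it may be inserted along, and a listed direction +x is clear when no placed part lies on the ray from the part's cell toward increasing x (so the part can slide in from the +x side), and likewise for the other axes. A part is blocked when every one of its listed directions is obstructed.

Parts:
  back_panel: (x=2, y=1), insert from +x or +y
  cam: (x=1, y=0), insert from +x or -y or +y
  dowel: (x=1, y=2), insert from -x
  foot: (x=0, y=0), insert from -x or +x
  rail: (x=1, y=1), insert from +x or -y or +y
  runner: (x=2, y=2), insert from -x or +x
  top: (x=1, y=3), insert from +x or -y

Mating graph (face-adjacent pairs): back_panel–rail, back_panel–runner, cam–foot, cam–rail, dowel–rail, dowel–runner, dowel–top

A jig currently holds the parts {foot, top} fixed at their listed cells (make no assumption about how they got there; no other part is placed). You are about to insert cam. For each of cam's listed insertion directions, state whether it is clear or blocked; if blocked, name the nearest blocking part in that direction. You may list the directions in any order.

+x: ray from cam(1, 0) has no placed part ⇒ clear
-y: ray from cam(1, 0) has no placed part ⇒ clear
+y: nearest on ray is top@(1, 3) ⇒ blocked

+x: clear; +y: blocked by top; -y: clear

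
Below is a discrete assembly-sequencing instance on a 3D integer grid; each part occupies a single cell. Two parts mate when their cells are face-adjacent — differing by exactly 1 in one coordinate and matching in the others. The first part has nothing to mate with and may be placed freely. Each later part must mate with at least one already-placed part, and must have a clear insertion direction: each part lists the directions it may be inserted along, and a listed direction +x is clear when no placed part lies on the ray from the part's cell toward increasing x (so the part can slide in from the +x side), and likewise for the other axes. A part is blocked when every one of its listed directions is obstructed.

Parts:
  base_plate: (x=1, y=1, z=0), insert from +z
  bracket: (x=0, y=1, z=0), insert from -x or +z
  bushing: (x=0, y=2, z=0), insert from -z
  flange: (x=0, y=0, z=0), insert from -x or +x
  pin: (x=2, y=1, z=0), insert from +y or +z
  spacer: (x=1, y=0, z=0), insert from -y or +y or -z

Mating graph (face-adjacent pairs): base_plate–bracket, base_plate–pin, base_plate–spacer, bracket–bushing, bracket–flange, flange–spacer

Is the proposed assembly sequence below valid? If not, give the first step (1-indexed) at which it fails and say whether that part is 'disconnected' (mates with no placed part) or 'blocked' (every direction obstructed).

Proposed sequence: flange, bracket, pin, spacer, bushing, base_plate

1. flange@(0, 0, 0) [-x clear] — {flange}
2. bracket@(0, 1, 0) [-x clear] — {bracket, flange}
3. pin@(2, 1, 0) — no placed neighbour ⇒ disconnected

Invalid at step 3 (disconnected)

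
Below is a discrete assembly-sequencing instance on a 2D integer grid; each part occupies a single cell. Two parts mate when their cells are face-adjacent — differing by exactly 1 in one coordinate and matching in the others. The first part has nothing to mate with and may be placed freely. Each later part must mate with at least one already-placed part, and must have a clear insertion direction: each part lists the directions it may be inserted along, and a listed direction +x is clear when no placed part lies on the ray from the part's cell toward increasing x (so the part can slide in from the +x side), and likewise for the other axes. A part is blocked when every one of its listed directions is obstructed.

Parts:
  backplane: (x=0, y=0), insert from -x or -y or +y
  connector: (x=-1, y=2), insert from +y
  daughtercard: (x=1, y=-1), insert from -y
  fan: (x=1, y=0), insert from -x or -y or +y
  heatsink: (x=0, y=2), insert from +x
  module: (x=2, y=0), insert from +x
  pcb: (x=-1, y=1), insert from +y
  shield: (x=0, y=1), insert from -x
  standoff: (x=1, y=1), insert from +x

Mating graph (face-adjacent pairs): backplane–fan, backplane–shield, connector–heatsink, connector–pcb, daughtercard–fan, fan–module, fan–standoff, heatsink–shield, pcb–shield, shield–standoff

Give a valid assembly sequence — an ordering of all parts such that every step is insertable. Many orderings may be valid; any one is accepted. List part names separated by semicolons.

standoff; shield; heatsink; backplane; pcb; connector; fan; module; daughtercard

1. standoff@(1, 1) [+x clear] — {standoff}
2. shield@(0, 1) [-x clear] — {shield, standoff}
3. heatsink@(0, 2) [+x clear] — {heatsink, shield, standoff}
4. backplane@(0, 0) [-x clear] — {backplane, heatsink, shield, standoff}
5. pcb@(-1, 1) [+y clear] — {backplane, heatsink, pcb, shield, standoff}
6. connector@(-1, 2) [+y clear] — {backplane, connector, heatsink, pcb, shield, standoff}
7. fan@(1, 0) [-y clear] — {backplane, connector, fan, heatsink, pcb, shield, standoff}
8. module@(2, 0) [+x clear] — {backplane, connector, fan, heatsink, module, pcb, shield, standoff}
9. daughtercard@(1, -1) [-y clear] — {backplane, connector, daughtercard, fan, heatsink, module, pcb, shield, standoff}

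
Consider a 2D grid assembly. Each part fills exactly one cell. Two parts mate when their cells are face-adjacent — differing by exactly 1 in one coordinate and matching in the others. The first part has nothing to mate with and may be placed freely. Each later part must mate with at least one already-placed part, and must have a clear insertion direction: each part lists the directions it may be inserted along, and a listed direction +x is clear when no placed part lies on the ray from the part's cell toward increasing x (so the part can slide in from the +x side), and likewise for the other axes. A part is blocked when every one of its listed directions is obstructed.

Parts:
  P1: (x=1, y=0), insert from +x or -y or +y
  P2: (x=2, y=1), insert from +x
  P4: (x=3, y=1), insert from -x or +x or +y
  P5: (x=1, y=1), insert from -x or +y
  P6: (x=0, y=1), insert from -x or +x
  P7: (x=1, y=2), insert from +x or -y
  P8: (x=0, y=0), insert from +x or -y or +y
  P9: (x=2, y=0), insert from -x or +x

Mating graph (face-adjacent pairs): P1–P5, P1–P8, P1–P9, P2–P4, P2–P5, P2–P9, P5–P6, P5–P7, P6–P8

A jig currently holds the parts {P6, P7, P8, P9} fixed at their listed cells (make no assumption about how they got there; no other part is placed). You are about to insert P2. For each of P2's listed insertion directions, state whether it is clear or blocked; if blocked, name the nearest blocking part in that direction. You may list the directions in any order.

+x: ray from P2(2, 1) has no placed part ⇒ clear

+x: clear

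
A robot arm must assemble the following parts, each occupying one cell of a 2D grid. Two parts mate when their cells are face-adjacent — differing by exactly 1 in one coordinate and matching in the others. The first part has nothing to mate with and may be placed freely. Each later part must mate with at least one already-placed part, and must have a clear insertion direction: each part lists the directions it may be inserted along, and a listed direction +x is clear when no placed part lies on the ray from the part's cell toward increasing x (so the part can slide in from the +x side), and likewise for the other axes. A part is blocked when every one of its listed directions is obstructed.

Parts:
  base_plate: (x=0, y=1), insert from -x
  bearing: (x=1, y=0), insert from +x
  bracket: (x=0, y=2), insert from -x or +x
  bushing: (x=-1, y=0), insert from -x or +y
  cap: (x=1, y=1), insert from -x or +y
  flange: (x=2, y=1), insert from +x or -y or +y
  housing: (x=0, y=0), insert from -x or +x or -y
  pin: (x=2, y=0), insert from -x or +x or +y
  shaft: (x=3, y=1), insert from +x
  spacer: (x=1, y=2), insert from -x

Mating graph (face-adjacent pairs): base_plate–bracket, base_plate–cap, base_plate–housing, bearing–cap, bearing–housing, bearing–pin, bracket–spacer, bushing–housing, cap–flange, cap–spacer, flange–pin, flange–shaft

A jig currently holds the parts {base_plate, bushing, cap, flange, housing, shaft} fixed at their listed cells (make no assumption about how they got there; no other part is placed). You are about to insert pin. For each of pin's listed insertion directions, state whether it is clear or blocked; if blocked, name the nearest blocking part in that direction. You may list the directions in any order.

-x: nearest on ray is housing@(0, 0) ⇒ blocked
+x: ray from pin(2, 0) has no placed part ⇒ clear
+y: nearest on ray is flange@(2, 1) ⇒ blocked

+x: clear; +y: blocked by flange; -x: blocked by housing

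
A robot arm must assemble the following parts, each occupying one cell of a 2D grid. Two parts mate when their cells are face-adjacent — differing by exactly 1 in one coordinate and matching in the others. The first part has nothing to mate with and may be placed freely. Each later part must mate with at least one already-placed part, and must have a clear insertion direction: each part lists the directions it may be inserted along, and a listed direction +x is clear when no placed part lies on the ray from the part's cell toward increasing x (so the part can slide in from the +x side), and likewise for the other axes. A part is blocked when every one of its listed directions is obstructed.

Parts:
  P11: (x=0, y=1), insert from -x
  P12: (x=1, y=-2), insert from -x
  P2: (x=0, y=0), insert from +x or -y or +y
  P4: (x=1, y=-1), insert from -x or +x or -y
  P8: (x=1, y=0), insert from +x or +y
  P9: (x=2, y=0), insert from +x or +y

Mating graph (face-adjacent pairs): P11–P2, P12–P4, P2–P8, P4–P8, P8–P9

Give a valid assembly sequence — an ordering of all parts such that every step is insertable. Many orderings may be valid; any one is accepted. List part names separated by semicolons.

1. P8@(1, 0) [+x clear] — {P8}
2. P4@(1, -1) [-x clear] — {P4, P8}
3. P2@(0, 0) [-y clear] — {P2, P4, P8}
4. P11@(0, 1) [-x clear] — {P11, P2, P4, P8}
5. P12@(1, -2) [-x clear] — {P11, P12, P2, P4, P8}
6. P9@(2, 0) [+x clear] — {P11, P12, P2, P4, P8, P9}

P8; P4; P2; P11; P12; P9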